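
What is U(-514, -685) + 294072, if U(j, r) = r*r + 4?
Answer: 763301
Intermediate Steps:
U(j, r) = 4 + r**2 (U(j, r) = r**2 + 4 = 4 + r**2)
U(-514, -685) + 294072 = (4 + (-685)**2) + 294072 = (4 + 469225) + 294072 = 469229 + 294072 = 763301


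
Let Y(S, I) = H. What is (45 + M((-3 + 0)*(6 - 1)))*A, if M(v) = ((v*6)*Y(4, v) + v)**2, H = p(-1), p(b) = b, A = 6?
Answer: 34020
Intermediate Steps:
H = -1
Y(S, I) = -1
M(v) = 25*v**2 (M(v) = ((v*6)*(-1) + v)**2 = ((6*v)*(-1) + v)**2 = (-6*v + v)**2 = (-5*v)**2 = 25*v**2)
(45 + M((-3 + 0)*(6 - 1)))*A = (45 + 25*((-3 + 0)*(6 - 1))**2)*6 = (45 + 25*(-3*5)**2)*6 = (45 + 25*(-15)**2)*6 = (45 + 25*225)*6 = (45 + 5625)*6 = 5670*6 = 34020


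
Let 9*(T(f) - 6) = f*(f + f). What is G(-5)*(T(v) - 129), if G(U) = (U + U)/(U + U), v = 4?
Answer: -1075/9 ≈ -119.44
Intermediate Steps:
G(U) = 1 (G(U) = (2*U)/((2*U)) = (2*U)*(1/(2*U)) = 1)
T(f) = 6 + 2*f²/9 (T(f) = 6 + (f*(f + f))/9 = 6 + (f*(2*f))/9 = 6 + (2*f²)/9 = 6 + 2*f²/9)
G(-5)*(T(v) - 129) = 1*((6 + (2/9)*4²) - 129) = 1*((6 + (2/9)*16) - 129) = 1*((6 + 32/9) - 129) = 1*(86/9 - 129) = 1*(-1075/9) = -1075/9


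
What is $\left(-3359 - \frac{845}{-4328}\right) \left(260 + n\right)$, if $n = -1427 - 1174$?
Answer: $\frac{34030899287}{4328} \approx 7.863 \cdot 10^{6}$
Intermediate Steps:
$n = -2601$
$\left(-3359 - \frac{845}{-4328}\right) \left(260 + n\right) = \left(-3359 - \frac{845}{-4328}\right) \left(260 - 2601\right) = \left(-3359 - - \frac{845}{4328}\right) \left(-2341\right) = \left(-3359 + \frac{845}{4328}\right) \left(-2341\right) = \left(- \frac{14536907}{4328}\right) \left(-2341\right) = \frac{34030899287}{4328}$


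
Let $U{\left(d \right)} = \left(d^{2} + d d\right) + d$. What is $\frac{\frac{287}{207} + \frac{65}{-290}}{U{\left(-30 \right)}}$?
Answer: $\frac{2791}{4250124} \approx 0.00065669$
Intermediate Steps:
$U{\left(d \right)} = d + 2 d^{2}$ ($U{\left(d \right)} = \left(d^{2} + d^{2}\right) + d = 2 d^{2} + d = d + 2 d^{2}$)
$\frac{\frac{287}{207} + \frac{65}{-290}}{U{\left(-30 \right)}} = \frac{\frac{287}{207} + \frac{65}{-290}}{\left(-30\right) \left(1 + 2 \left(-30\right)\right)} = \frac{287 \cdot \frac{1}{207} + 65 \left(- \frac{1}{290}\right)}{\left(-30\right) \left(1 - 60\right)} = \frac{\frac{287}{207} - \frac{13}{58}}{\left(-30\right) \left(-59\right)} = \frac{13955}{12006 \cdot 1770} = \frac{13955}{12006} \cdot \frac{1}{1770} = \frac{2791}{4250124}$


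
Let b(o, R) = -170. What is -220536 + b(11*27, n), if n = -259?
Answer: -220706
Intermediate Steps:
-220536 + b(11*27, n) = -220536 - 170 = -220706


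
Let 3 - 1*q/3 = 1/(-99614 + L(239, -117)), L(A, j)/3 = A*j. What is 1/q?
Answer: 183503/1651530 ≈ 0.11111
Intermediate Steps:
L(A, j) = 3*A*j (L(A, j) = 3*(A*j) = 3*A*j)
q = 1651530/183503 (q = 9 - 3/(-99614 + 3*239*(-117)) = 9 - 3/(-99614 - 83889) = 9 - 3/(-183503) = 9 - 3*(-1/183503) = 9 + 3/183503 = 1651530/183503 ≈ 9.0000)
1/q = 1/(1651530/183503) = 183503/1651530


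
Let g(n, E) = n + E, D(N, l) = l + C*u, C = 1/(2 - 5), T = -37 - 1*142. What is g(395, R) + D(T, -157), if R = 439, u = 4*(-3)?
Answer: 681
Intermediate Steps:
u = -12
T = -179 (T = -37 - 142 = -179)
C = -1/3 (C = 1/(-3) = -1/3 ≈ -0.33333)
D(N, l) = 4 + l (D(N, l) = l - 1/3*(-12) = l + 4 = 4 + l)
g(n, E) = E + n
g(395, R) + D(T, -157) = (439 + 395) + (4 - 157) = 834 - 153 = 681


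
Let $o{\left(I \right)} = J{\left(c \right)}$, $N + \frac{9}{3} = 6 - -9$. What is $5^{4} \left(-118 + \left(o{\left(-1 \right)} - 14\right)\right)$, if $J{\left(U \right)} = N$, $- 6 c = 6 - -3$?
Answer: $-75000$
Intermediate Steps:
$N = 12$ ($N = -3 + \left(6 - -9\right) = -3 + \left(6 + 9\right) = -3 + 15 = 12$)
$c = - \frac{3}{2}$ ($c = - \frac{6 - -3}{6} = - \frac{6 + 3}{6} = \left(- \frac{1}{6}\right) 9 = - \frac{3}{2} \approx -1.5$)
$J{\left(U \right)} = 12$
$o{\left(I \right)} = 12$
$5^{4} \left(-118 + \left(o{\left(-1 \right)} - 14\right)\right) = 5^{4} \left(-118 + \left(12 - 14\right)\right) = 625 \left(-118 + \left(12 - 14\right)\right) = 625 \left(-118 - 2\right) = 625 \left(-120\right) = -75000$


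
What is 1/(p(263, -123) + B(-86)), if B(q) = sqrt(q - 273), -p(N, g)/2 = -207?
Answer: 414/171755 - I*sqrt(359)/171755 ≈ 0.0024104 - 0.00011032*I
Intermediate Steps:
p(N, g) = 414 (p(N, g) = -2*(-207) = 414)
B(q) = sqrt(-273 + q)
1/(p(263, -123) + B(-86)) = 1/(414 + sqrt(-273 - 86)) = 1/(414 + sqrt(-359)) = 1/(414 + I*sqrt(359))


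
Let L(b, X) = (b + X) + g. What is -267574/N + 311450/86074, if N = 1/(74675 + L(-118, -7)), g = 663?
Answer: -866121486710969/43037 ≈ -2.0125e+10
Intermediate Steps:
L(b, X) = 663 + X + b (L(b, X) = (b + X) + 663 = (X + b) + 663 = 663 + X + b)
N = 1/75213 (N = 1/(74675 + (663 - 7 - 118)) = 1/(74675 + 538) = 1/75213 ≈ 1.3296e-5)
-267574/N + 311450/86074 = -267574/1/75213 + 311450/86074 = -267574*75213 + 311450*(1/86074) = -20125043262 + 155725/43037 = -866121486710969/43037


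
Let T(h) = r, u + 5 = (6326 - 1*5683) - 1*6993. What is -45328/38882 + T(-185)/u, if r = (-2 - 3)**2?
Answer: -28903149/24709511 ≈ -1.1697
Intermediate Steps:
r = 25 (r = (-5)**2 = 25)
u = -6355 (u = -5 + ((6326 - 1*5683) - 1*6993) = -5 + ((6326 - 5683) - 6993) = -5 + (643 - 6993) = -5 - 6350 = -6355)
T(h) = 25
-45328/38882 + T(-185)/u = -45328/38882 + 25/(-6355) = -45328*1/38882 + 25*(-1/6355) = -22664/19441 - 5/1271 = -28903149/24709511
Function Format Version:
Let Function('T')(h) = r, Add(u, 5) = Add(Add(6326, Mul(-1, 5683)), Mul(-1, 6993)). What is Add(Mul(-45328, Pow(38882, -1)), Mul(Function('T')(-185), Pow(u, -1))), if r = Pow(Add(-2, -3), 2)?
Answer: Rational(-28903149, 24709511) ≈ -1.1697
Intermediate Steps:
r = 25 (r = Pow(-5, 2) = 25)
u = -6355 (u = Add(-5, Add(Add(6326, Mul(-1, 5683)), Mul(-1, 6993))) = Add(-5, Add(Add(6326, -5683), -6993)) = Add(-5, Add(643, -6993)) = Add(-5, -6350) = -6355)
Function('T')(h) = 25
Add(Mul(-45328, Pow(38882, -1)), Mul(Function('T')(-185), Pow(u, -1))) = Add(Mul(-45328, Pow(38882, -1)), Mul(25, Pow(-6355, -1))) = Add(Mul(-45328, Rational(1, 38882)), Mul(25, Rational(-1, 6355))) = Add(Rational(-22664, 19441), Rational(-5, 1271)) = Rational(-28903149, 24709511)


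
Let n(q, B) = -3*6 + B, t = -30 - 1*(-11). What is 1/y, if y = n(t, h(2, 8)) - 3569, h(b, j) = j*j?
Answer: -1/3523 ≈ -0.00028385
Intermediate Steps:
h(b, j) = j²
t = -19 (t = -30 + 11 = -19)
n(q, B) = -18 + B
y = -3523 (y = (-18 + 8²) - 3569 = (-18 + 64) - 3569 = 46 - 3569 = -3523)
1/y = 1/(-3523) = -1/3523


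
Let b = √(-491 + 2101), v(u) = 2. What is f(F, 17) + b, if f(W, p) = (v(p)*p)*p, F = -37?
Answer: 578 + √1610 ≈ 618.13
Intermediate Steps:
f(W, p) = 2*p² (f(W, p) = (2*p)*p = 2*p²)
b = √1610 ≈ 40.125
f(F, 17) + b = 2*17² + √1610 = 2*289 + √1610 = 578 + √1610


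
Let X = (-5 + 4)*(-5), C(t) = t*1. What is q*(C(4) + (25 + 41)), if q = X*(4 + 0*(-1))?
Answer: 1400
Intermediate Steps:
C(t) = t
X = 5 (X = -1*(-5) = 5)
q = 20 (q = 5*(4 + 0*(-1)) = 5*(4 + 0) = 5*4 = 20)
q*(C(4) + (25 + 41)) = 20*(4 + (25 + 41)) = 20*(4 + 66) = 20*70 = 1400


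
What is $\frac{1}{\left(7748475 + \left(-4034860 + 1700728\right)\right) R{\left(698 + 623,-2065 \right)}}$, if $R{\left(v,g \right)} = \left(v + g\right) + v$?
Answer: $\frac{1}{3124075911} \approx 3.2009 \cdot 10^{-10}$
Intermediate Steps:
$R{\left(v,g \right)} = g + 2 v$ ($R{\left(v,g \right)} = \left(g + v\right) + v = g + 2 v$)
$\frac{1}{\left(7748475 + \left(-4034860 + 1700728\right)\right) R{\left(698 + 623,-2065 \right)}} = \frac{1}{\left(7748475 + \left(-4034860 + 1700728\right)\right) \left(-2065 + 2 \left(698 + 623\right)\right)} = \frac{1}{\left(7748475 - 2334132\right) \left(-2065 + 2 \cdot 1321\right)} = \frac{1}{5414343 \left(-2065 + 2642\right)} = \frac{1}{5414343 \cdot 577} = \frac{1}{5414343} \cdot \frac{1}{577} = \frac{1}{3124075911}$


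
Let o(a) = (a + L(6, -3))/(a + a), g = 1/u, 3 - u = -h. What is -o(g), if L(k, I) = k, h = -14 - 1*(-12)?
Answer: -7/2 ≈ -3.5000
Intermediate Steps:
h = -2 (h = -14 + 12 = -2)
u = 1 (u = 3 - (-1)*(-2) = 3 - 1*2 = 3 - 2 = 1)
g = 1 (g = 1/1 = 1)
o(a) = (6 + a)/(2*a) (o(a) = (a + 6)/(a + a) = (6 + a)/((2*a)) = (6 + a)*(1/(2*a)) = (6 + a)/(2*a))
-o(g) = -(6 + 1)/(2*1) = -7/2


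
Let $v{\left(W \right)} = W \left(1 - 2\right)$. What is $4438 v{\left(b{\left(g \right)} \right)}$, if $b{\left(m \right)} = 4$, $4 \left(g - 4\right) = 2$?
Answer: $-17752$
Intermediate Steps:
$g = \frac{9}{2}$ ($g = 4 + \frac{1}{4} \cdot 2 = 4 + \frac{1}{2} = \frac{9}{2} \approx 4.5$)
$v{\left(W \right)} = - W$ ($v{\left(W \right)} = W \left(-1\right) = - W$)
$4438 v{\left(b{\left(g \right)} \right)} = 4438 \left(\left(-1\right) 4\right) = 4438 \left(-4\right) = -17752$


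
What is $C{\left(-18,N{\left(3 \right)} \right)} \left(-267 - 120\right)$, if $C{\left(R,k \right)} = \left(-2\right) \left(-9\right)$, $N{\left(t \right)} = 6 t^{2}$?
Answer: $-6966$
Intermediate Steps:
$C{\left(R,k \right)} = 18$
$C{\left(-18,N{\left(3 \right)} \right)} \left(-267 - 120\right) = 18 \left(-267 - 120\right) = 18 \left(-387\right) = -6966$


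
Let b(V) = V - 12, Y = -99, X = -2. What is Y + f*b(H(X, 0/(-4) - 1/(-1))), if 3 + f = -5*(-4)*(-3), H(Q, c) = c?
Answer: 594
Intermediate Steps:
b(V) = -12 + V
f = -63 (f = -3 - 5*(-4)*(-3) = -3 + 20*(-3) = -3 - 60 = -63)
Y + f*b(H(X, 0/(-4) - 1/(-1))) = -99 - 63*(-12 + (0/(-4) - 1/(-1))) = -99 - 63*(-12 + (0*(-¼) - 1*(-1))) = -99 - 63*(-12 + (0 + 1)) = -99 - 63*(-12 + 1) = -99 - 63*(-11) = -99 + 693 = 594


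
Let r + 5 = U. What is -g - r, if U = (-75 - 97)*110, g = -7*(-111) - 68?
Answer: 18216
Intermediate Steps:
g = 709 (g = 777 - 68 = 709)
U = -18920 (U = -172*110 = -18920)
r = -18925 (r = -5 - 18920 = -18925)
-g - r = -1*709 - 1*(-18925) = -709 + 18925 = 18216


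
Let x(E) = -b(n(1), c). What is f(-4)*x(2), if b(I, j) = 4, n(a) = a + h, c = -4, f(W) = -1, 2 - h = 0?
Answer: 4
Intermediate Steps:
h = 2 (h = 2 - 1*0 = 2 + 0 = 2)
n(a) = 2 + a (n(a) = a + 2 = 2 + a)
x(E) = -4 (x(E) = -1*4 = -4)
f(-4)*x(2) = -1*(-4) = 4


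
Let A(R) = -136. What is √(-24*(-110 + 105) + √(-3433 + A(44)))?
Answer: √(120 + I*√3569) ≈ 11.271 + 2.6503*I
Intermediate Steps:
√(-24*(-110 + 105) + √(-3433 + A(44))) = √(-24*(-110 + 105) + √(-3433 - 136)) = √(-24*(-5) + √(-3569)) = √(120 + I*√3569)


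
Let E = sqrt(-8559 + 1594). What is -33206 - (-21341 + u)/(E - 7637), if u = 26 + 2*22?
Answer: -276727542833/8332962 - 21271*I*sqrt(6965)/58330734 ≈ -33209.0 - 0.030433*I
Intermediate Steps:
u = 70 (u = 26 + 44 = 70)
E = I*sqrt(6965) (E = sqrt(-6965) = I*sqrt(6965) ≈ 83.457*I)
-33206 - (-21341 + u)/(E - 7637) = -33206 - (-21341 + 70)/(I*sqrt(6965) - 7637) = -33206 - (-21271)/(-7637 + I*sqrt(6965)) = -33206 + 21271/(-7637 + I*sqrt(6965))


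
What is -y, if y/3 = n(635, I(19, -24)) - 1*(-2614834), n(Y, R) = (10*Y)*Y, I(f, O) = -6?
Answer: -19941252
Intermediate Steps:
n(Y, R) = 10*Y**2
y = 19941252 (y = 3*(10*635**2 - 1*(-2614834)) = 3*(10*403225 + 2614834) = 3*(4032250 + 2614834) = 3*6647084 = 19941252)
-y = -1*19941252 = -19941252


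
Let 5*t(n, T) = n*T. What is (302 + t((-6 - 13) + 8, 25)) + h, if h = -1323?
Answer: -1076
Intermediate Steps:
t(n, T) = T*n/5 (t(n, T) = (n*T)/5 = (T*n)/5 = T*n/5)
(302 + t((-6 - 13) + 8, 25)) + h = (302 + (⅕)*25*((-6 - 13) + 8)) - 1323 = (302 + (⅕)*25*(-19 + 8)) - 1323 = (302 + (⅕)*25*(-11)) - 1323 = (302 - 55) - 1323 = 247 - 1323 = -1076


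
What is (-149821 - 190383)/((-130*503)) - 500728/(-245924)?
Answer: 14550866552/2010121295 ≈ 7.2388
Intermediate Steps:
(-149821 - 190383)/((-130*503)) - 500728/(-245924) = -340204/(-65390) - 500728*(-1/245924) = -340204*(-1/65390) + 125182/61481 = 170102/32695 + 125182/61481 = 14550866552/2010121295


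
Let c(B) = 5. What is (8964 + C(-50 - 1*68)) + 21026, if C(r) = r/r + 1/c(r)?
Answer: 149956/5 ≈ 29991.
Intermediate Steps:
C(r) = 6/5 (C(r) = r/r + 1/5 = 1 + 1*(1/5) = 1 + 1/5 = 6/5)
(8964 + C(-50 - 1*68)) + 21026 = (8964 + 6/5) + 21026 = 44826/5 + 21026 = 149956/5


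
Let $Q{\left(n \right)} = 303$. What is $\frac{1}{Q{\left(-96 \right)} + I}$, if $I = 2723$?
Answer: $\frac{1}{3026} \approx 0.00033047$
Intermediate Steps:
$\frac{1}{Q{\left(-96 \right)} + I} = \frac{1}{303 + 2723} = \frac{1}{3026}$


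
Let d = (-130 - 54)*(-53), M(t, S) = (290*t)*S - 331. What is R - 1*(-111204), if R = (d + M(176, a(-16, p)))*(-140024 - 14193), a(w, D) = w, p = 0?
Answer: 124487003727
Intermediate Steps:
M(t, S) = -331 + 290*S*t (M(t, S) = 290*S*t - 331 = -331 + 290*S*t)
d = 9752 (d = -184*(-53) = 9752)
R = 124486892523 (R = (9752 + (-331 + 290*(-16)*176))*(-140024 - 14193) = (9752 + (-331 - 816640))*(-154217) = (9752 - 816971)*(-154217) = -807219*(-154217) = 124486892523)
R - 1*(-111204) = 124486892523 - 1*(-111204) = 124486892523 + 111204 = 124487003727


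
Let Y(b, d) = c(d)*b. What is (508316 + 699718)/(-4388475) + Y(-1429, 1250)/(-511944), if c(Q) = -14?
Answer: -117706931491/374442240900 ≈ -0.31435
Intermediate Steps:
Y(b, d) = -14*b
(508316 + 699718)/(-4388475) + Y(-1429, 1250)/(-511944) = (508316 + 699718)/(-4388475) - 14*(-1429)/(-511944) = 1208034*(-1/4388475) + 20006*(-1/511944) = -402678/1462825 - 10003/255972 = -117706931491/374442240900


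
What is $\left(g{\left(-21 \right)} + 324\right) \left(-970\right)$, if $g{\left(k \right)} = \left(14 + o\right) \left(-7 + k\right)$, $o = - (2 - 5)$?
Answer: $147440$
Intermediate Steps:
$o = 3$ ($o = \left(-1\right) \left(-3\right) = 3$)
$g{\left(k \right)} = -119 + 17 k$ ($g{\left(k \right)} = \left(14 + 3\right) \left(-7 + k\right) = 17 \left(-7 + k\right) = -119 + 17 k$)
$\left(g{\left(-21 \right)} + 324\right) \left(-970\right) = \left(\left(-119 + 17 \left(-21\right)\right) + 324\right) \left(-970\right) = \left(\left(-119 - 357\right) + 324\right) \left(-970\right) = \left(-476 + 324\right) \left(-970\right) = \left(-152\right) \left(-970\right) = 147440$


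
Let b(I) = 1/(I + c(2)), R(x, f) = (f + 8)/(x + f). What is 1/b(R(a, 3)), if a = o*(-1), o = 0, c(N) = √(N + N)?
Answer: 17/3 ≈ 5.6667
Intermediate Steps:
c(N) = √2*√N (c(N) = √(2*N) = √2*√N)
a = 0 (a = 0*(-1) = 0)
R(x, f) = (8 + f)/(f + x)
b(I) = 1/(2 + I) (b(I) = 1/(I + √2*√2) = 1/(I + 2) = 1/(2 + I))
1/b(R(a, 3)) = 1/(1/(2 + (8 + 3)/(3 + 0))) = 1/(1/(2 + 11/3)) = 1/(1/(17/3)) = 1/(3/17) = 17/3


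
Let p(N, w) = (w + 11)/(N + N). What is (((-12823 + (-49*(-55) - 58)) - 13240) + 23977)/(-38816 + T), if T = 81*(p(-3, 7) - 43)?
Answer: -551/42542 ≈ -0.012952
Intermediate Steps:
p(N, w) = (11 + w)/(2*N) (p(N, w) = (11 + w)/((2*N)) = (11 + w)*(1/(2*N)) = (11 + w)/(2*N))
T = -3726 (T = 81*((½)*(11 + 7)/(-3) - 43) = 81*((½)*(-⅓)*18 - 43) = 81*(-3 - 43) = 81*(-46) = -3726)
(((-12823 + (-49*(-55) - 58)) - 13240) + 23977)/(-38816 + T) = (((-12823 + (-49*(-55) - 58)) - 13240) + 23977)/(-38816 - 3726) = (((-12823 + (2695 - 58)) - 13240) + 23977)/(-42542) = (((-12823 + 2637) - 13240) + 23977)*(-1/42542) = ((-10186 - 13240) + 23977)*(-1/42542) = (-23426 + 23977)*(-1/42542) = 551*(-1/42542) = -551/42542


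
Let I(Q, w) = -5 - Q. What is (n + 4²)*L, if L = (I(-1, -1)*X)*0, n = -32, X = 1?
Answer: 0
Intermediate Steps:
L = 0 (L = ((-5 - 1*(-1))*1)*0 = ((-5 + 1)*1)*0 = -4*1*0 = -4*0 = 0)
(n + 4²)*L = (-32 + 4²)*0 = (-32 + 16)*0 = -16*0 = 0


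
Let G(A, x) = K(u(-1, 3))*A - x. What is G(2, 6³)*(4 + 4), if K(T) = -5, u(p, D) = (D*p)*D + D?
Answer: -1808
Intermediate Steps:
u(p, D) = D + p*D² (u(p, D) = p*D² + D = D + p*D²)
G(A, x) = -x - 5*A (G(A, x) = -5*A - x = -x - 5*A)
G(2, 6³)*(4 + 4) = (-1*6³ - 5*2)*(4 + 4) = (-1*216 - 10)*8 = (-216 - 10)*8 = -226*8 = -1808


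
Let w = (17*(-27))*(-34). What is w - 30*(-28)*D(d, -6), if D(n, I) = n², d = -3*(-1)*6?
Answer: 287766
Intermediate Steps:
w = 15606 (w = -459*(-34) = 15606)
d = 18 (d = 3*6 = 18)
w - 30*(-28)*D(d, -6) = 15606 - 30*(-28)*18² = 15606 - (-840)*324 = 15606 - 1*(-272160) = 15606 + 272160 = 287766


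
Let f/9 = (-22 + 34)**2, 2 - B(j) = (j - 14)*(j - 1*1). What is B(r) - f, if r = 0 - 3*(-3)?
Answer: -1254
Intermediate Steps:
r = 9 (r = 0 + 9 = 9)
B(j) = 2 - (-1 + j)*(-14 + j) (B(j) = 2 - (j - 14)*(j - 1*1) = 2 - (-14 + j)*(j - 1) = 2 - (-14 + j)*(-1 + j) = 2 - (-1 + j)*(-14 + j))
f = 1296 (f = 9*(-22 + 34)**2 = 9*12**2 = 9*144 = 1296)
B(r) - f = (-12 - 1*9**2 + 15*9) - 1*1296 = (-12 - 1*81 + 135) - 1296 = (-12 - 81 + 135) - 1296 = 42 - 1296 = -1254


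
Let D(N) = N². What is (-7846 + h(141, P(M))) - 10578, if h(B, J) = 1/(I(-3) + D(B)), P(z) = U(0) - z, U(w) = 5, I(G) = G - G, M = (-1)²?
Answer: -366287543/19881 ≈ -18424.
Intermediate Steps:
M = 1
I(G) = 0
P(z) = 5 - z
h(B, J) = B⁻² (h(B, J) = 1/(0 + B²) = 1/(B²) = B⁻²)
(-7846 + h(141, P(M))) - 10578 = (-7846 + 141⁻²) - 10578 = (-7846 + 1/19881) - 10578 = -155986325/19881 - 10578 = -366287543/19881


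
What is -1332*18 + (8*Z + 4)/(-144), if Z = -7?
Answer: -863123/36 ≈ -23976.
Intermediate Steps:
-1332*18 + (8*Z + 4)/(-144) = -1332*18 + (8*(-7) + 4)/(-144) = -23976 + (-56 + 4)*(-1/144) = -23976 - 52*(-1/144) = -23976 + 13/36 = -863123/36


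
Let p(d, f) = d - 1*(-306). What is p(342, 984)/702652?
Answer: 162/175663 ≈ 0.00092222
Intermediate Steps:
p(d, f) = 306 + d (p(d, f) = d + 306 = 306 + d)
p(342, 984)/702652 = (306 + 342)/702652 = 648*(1/702652) = 162/175663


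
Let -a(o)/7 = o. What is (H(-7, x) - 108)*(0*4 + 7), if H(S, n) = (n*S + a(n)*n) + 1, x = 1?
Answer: -847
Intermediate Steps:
a(o) = -7*o
H(S, n) = 1 - 7*n² + S*n (H(S, n) = (n*S + (-7*n)*n) + 1 = (S*n - 7*n²) + 1 = (-7*n² + S*n) + 1 = 1 - 7*n² + S*n)
(H(-7, x) - 108)*(0*4 + 7) = ((1 - 7*1² - 7*1) - 108)*(0*4 + 7) = ((1 - 7*1 - 7) - 108)*(0 + 7) = ((1 - 7 - 7) - 108)*7 = (-13 - 108)*7 = -121*7 = -847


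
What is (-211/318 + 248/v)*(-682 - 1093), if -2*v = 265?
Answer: 1431005/318 ≈ 4500.0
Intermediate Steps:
v = -265/2 (v = -½*265 = -265/2 ≈ -132.50)
(-211/318 + 248/v)*(-682 - 1093) = (-211/318 + 248/(-265/2))*(-682 - 1093) = (-211*1/318 + 248*(-2/265))*(-1775) = (-211/318 - 496/265)*(-1775) = -4031/1590*(-1775) = 1431005/318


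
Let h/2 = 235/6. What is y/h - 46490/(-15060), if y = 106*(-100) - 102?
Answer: -47259121/353910 ≈ -133.53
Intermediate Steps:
y = -10702 (y = -10600 - 102 = -10702)
h = 235/3 (h = 2*(235/6) = 235/3 ≈ 78.333)
y/h - 46490/(-15060) = -10702/235/3 - 46490/(-15060) = -10702*3/235 - 46490*(-1/15060) = -32106/235 + 4649/1506 = -47259121/353910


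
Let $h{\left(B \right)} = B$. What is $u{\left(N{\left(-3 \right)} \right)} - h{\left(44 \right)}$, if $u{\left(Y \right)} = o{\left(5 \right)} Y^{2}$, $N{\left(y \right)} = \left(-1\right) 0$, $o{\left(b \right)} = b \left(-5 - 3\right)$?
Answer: $-44$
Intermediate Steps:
$o{\left(b \right)} = - 8 b$ ($o{\left(b \right)} = b \left(-8\right) = - 8 b$)
$N{\left(y \right)} = 0$
$u{\left(Y \right)} = - 40 Y^{2}$ ($u{\left(Y \right)} = \left(-8\right) 5 Y^{2} = - 40 Y^{2}$)
$u{\left(N{\left(-3 \right)} \right)} - h{\left(44 \right)} = - 40 \cdot 0^{2} - 44 = \left(-40\right) 0 - 44 = 0 - 44 = -44$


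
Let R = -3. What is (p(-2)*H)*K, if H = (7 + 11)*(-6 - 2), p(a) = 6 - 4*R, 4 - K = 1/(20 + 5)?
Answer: -256608/25 ≈ -10264.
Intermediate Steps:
K = 99/25 (K = 4 - 1/(20 + 5) = 4 - 1/25 = 99/25 ≈ 3.9600)
p(a) = 18 (p(a) = 6 - 4*(-3) = 6 - 1*(-12) = 6 + 12 = 18)
H = -144 (H = 18*(-8) = -144)
(p(-2)*H)*K = (18*(-144))*(99/25) = -2592*99/25 = -256608/25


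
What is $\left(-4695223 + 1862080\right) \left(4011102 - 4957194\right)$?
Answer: $2680413927156$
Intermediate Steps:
$\left(-4695223 + 1862080\right) \left(4011102 - 4957194\right) = \left(-2833143\right) \left(-946092\right) = 2680413927156$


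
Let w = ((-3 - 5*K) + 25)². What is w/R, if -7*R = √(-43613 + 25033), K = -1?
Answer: 5103*I*√4645/9290 ≈ 37.437*I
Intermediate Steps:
R = -2*I*√4645/7 (R = -√(-43613 + 25033)/7 = -2*I*√4645/7 ≈ -19.473*I)
w = 729 (w = ((-3 - 5*(-1)) + 25)² = ((-3 + 5) + 25)² = (2 + 25)² = 27² = 729)
w/R = 729/((-2*I*√4645/7)) = 729*(7*I*√4645/9290) = 5103*I*√4645/9290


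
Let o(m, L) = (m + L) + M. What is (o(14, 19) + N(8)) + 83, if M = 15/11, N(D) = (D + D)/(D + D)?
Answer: 1302/11 ≈ 118.36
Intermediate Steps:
N(D) = 1 (N(D) = (2*D)/((2*D)) = (2*D)*(1/(2*D)) = 1)
M = 15/11 (M = 15*(1/11) = 15/11 ≈ 1.3636)
o(m, L) = 15/11 + L + m (o(m, L) = (m + L) + 15/11 = (L + m) + 15/11 = 15/11 + L + m)
(o(14, 19) + N(8)) + 83 = ((15/11 + 19 + 14) + 1) + 83 = (378/11 + 1) + 83 = 389/11 + 83 = 1302/11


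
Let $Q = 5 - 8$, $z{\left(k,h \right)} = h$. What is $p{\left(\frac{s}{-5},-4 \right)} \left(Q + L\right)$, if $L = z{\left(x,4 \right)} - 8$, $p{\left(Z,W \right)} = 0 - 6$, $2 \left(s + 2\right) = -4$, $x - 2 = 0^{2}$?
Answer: $42$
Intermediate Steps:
$x = 2$ ($x = 2 + 0^{2} = 2 + 0 = 2$)
$s = -4$ ($s = -2 + \frac{1}{2} \left(-4\right) = -2 - 2 = -4$)
$p{\left(Z,W \right)} = -6$ ($p{\left(Z,W \right)} = 0 - 6 = -6$)
$Q = -3$ ($Q = 5 - 8 = -3$)
$L = -4$ ($L = 4 - 8 = -4$)
$p{\left(\frac{s}{-5},-4 \right)} \left(Q + L\right) = - 6 \left(-3 - 4\right) = \left(-6\right) \left(-7\right) = 42$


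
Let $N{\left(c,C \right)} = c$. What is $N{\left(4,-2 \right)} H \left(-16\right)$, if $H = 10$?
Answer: $-640$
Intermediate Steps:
$N{\left(4,-2 \right)} H \left(-16\right) = 4 \cdot 10 \left(-16\right) = 40 \left(-16\right) = -640$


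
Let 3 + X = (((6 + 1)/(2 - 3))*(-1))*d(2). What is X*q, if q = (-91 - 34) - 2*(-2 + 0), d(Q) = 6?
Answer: -4719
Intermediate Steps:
X = 39 (X = -3 + (((6 + 1)/(2 - 3))*(-1))*6 = -3 + ((7/(-1))*(-1))*6 = -3 + ((7*(-1))*(-1))*6 = -3 - 7*(-1)*6 = -3 + 7*6 = -3 + 42 = 39)
q = -121 (q = -125 - 2*(-2) = -125 + 4 = -121)
X*q = 39*(-121) = -4719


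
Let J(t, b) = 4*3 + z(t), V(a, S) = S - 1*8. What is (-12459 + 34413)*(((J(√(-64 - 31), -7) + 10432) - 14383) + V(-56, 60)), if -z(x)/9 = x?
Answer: -85335198 - 197586*I*√95 ≈ -8.5335e+7 - 1.9258e+6*I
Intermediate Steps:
z(x) = -9*x
V(a, S) = -8 + S (V(a, S) = S - 8 = -8 + S)
J(t, b) = 12 - 9*t (J(t, b) = 4*3 - 9*t = 12 - 9*t)
(-12459 + 34413)*(((J(√(-64 - 31), -7) + 10432) - 14383) + V(-56, 60)) = (-12459 + 34413)*((((12 - 9*√(-64 - 31)) + 10432) - 14383) + (-8 + 60)) = 21954*((((12 - 9*I*√95) + 10432) - 14383) + 52) = 21954*(((10444 - 9*I*√95) - 14383) + 52) = 21954*((-3939 - 9*I*√95) + 52) = 21954*(-3887 - 9*I*√95) = -85335198 - 197586*I*√95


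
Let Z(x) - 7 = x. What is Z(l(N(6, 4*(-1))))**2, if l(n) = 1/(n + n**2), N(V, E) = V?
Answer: 87025/1764 ≈ 49.334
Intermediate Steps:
Z(x) = 7 + x
Z(l(N(6, 4*(-1))))**2 = (7 + 1/(6*(1 + 6)))**2 = (7 + (1/6)/7)**2 = (7 + (1/6)*(1/7))**2 = (7 + 1/42)**2 = (295/42)**2 = 87025/1764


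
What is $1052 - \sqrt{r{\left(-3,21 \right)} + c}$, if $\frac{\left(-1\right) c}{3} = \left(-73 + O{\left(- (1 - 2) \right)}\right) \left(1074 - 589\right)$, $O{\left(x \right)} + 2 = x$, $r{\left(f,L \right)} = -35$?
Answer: $1052 - \sqrt{107635} \approx 723.92$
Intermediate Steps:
$O{\left(x \right)} = -2 + x$
$c = 107670$ ($c = - 3 \left(-73 - 1\right) \left(1074 - 589\right) = - 3 \left(-73 - 1\right) 485 = - 3 \left(\left(-74\right) 485\right) = \left(-3\right) \left(-35890\right) = 107670$)
$1052 - \sqrt{r{\left(-3,21 \right)} + c} = 1052 - \sqrt{-35 + 107670} = 1052 - \sqrt{107635}$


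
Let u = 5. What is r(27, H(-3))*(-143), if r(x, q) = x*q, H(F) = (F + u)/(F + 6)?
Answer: -2574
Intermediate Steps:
H(F) = (5 + F)/(6 + F) (H(F) = (F + 5)/(F + 6) = (5 + F)/(6 + F))
r(x, q) = q*x
r(27, H(-3))*(-143) = (((5 - 3)/(6 - 3))*27)*(-143) = ((2/3)*27)*(-143) = (((⅓)*2)*27)*(-143) = ((⅔)*27)*(-143) = 18*(-143) = -2574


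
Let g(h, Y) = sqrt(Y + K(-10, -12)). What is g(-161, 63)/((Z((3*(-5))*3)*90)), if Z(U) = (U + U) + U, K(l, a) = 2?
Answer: -sqrt(65)/12150 ≈ -0.00066356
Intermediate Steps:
g(h, Y) = sqrt(2 + Y) (g(h, Y) = sqrt(Y + 2) = sqrt(2 + Y))
Z(U) = 3*U (Z(U) = 2*U + U = 3*U)
g(-161, 63)/((Z((3*(-5))*3)*90)) = sqrt(2 + 63)/(((3*((3*(-5))*3))*90)) = sqrt(65)/(((3*(-15*3))*90)) = sqrt(65)/(((3*(-45))*90)) = sqrt(65)/((-135*90)) = sqrt(65)/(-12150) = sqrt(65)*(-1/12150) = -sqrt(65)/12150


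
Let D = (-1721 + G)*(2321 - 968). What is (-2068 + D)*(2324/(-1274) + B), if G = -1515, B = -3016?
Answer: 13219204592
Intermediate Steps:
D = -4378308 (D = (-1721 - 1515)*(2321 - 968) = -3236*1353 = -4378308)
(-2068 + D)*(2324/(-1274) + B) = (-2068 - 4378308)*(2324/(-1274) - 3016) = -4380376*(2324*(-1/1274) - 3016) = -4380376*(-166/91 - 3016) = -4380376*(-274622/91) = 13219204592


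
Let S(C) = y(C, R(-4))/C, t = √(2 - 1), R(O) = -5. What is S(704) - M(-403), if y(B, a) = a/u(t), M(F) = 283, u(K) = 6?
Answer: -1195397/4224 ≈ -283.00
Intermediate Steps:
t = 1 (t = √1 = 1)
y(B, a) = a/6
S(C) = -5/(6*C) (S(C) = ((⅙)*(-5))/C = -5/(6*C))
S(704) - M(-403) = -⅚/704 - 1*283 = -⅚*1/704 - 283 = -5/4224 - 283 = -1195397/4224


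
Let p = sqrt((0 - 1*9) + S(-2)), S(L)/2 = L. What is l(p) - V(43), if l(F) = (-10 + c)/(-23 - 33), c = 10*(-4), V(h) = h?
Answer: -1179/28 ≈ -42.107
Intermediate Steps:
S(L) = 2*L
c = -40
p = I*sqrt(13) (p = sqrt((0 - 1*9) + 2*(-2)) = sqrt((0 - 9) - 4) = sqrt(-9 - 4) = sqrt(-13) = I*sqrt(13) ≈ 3.6056*I)
l(F) = 25/28 (l(F) = (-10 - 40)/(-23 - 33) = -50/(-56) = -50*(-1/56) = 25/28)
l(p) - V(43) = 25/28 - 1*43 = 25/28 - 43 = -1179/28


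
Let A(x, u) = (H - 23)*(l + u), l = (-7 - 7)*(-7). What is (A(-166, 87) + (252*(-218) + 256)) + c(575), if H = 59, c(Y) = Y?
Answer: -47445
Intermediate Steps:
l = 98 (l = -14*(-7) = 98)
A(x, u) = 3528 + 36*u (A(x, u) = (59 - 23)*(98 + u) = 36*(98 + u) = 3528 + 36*u)
(A(-166, 87) + (252*(-218) + 256)) + c(575) = ((3528 + 36*87) + (252*(-218) + 256)) + 575 = ((3528 + 3132) + (-54936 + 256)) + 575 = (6660 - 54680) + 575 = -48020 + 575 = -47445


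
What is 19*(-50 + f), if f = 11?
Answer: -741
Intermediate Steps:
19*(-50 + f) = 19*(-50 + 11) = 19*(-39) = -741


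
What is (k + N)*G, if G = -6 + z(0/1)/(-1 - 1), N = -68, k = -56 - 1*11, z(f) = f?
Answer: 810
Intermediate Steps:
k = -67 (k = -56 - 11 = -67)
G = -6 (G = -6 + (0/1)/(-1 - 1) = -6 + (0*1)/(-2) = -6 + 0*(-1/2) = -6 + 0 = -6)
(k + N)*G = (-67 - 68)*(-6) = -135*(-6) = 810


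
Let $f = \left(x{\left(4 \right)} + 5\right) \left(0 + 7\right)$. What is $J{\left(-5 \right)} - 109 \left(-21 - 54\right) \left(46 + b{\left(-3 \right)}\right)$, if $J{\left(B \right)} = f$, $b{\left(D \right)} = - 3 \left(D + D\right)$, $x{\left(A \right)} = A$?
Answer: $523263$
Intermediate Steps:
$b{\left(D \right)} = - 6 D$ ($b{\left(D \right)} = - 3 \cdot 2 D = - 6 D$)
$f = 63$ ($f = \left(4 + 5\right) \left(0 + 7\right) = 9 \cdot 7 = 63$)
$J{\left(B \right)} = 63$
$J{\left(-5 \right)} - 109 \left(-21 - 54\right) \left(46 + b{\left(-3 \right)}\right) = 63 - 109 \left(-21 - 54\right) \left(46 - -18\right) = 63 - 109 \left(- 75 \left(46 + 18\right)\right) = 63 - 109 \left(\left(-75\right) 64\right) = 63 - -523200 = 63 + 523200 = 523263$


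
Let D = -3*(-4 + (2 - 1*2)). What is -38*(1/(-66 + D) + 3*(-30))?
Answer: 92359/27 ≈ 3420.7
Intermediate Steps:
D = 12 (D = -3*(-4 + (2 - 2)) = -3*(-4 + 0) = -3*(-4) = 12)
-38*(1/(-66 + D) + 3*(-30)) = -38*(1/(-66 + 12) + 3*(-30)) = -38*(1/(-54) - 90) = -38*(-1/54 - 90) = -38*(-4861/54) = 92359/27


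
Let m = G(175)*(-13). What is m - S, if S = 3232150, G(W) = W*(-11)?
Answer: -3207125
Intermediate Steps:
G(W) = -11*W
m = 25025 (m = -11*175*(-13) = -1925*(-13) = 25025)
m - S = 25025 - 1*3232150 = 25025 - 3232150 = -3207125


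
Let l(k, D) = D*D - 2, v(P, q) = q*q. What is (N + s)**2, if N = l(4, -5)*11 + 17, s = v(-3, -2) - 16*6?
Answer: 31684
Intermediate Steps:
v(P, q) = q**2
l(k, D) = -2 + D**2 (l(k, D) = D**2 - 2 = -2 + D**2)
s = -92 (s = (-2)**2 - 16*6 = 4 - 96 = -92)
N = 270 (N = (-2 + (-5)**2)*11 + 17 = (-2 + 25)*11 + 17 = 23*11 + 17 = 253 + 17 = 270)
(N + s)**2 = (270 - 92)**2 = 178**2 = 31684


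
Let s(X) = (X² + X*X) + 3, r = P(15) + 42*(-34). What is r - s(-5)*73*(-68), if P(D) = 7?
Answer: 261671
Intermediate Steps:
r = -1421 (r = 7 + 42*(-34) = 7 - 1428 = -1421)
s(X) = 3 + 2*X² (s(X) = (X² + X²) + 3 = 2*X² + 3 = 3 + 2*X²)
r - s(-5)*73*(-68) = -1421 - (3 + 2*(-5)²)*73*(-68) = -1421 - (3 + 2*25)*73*(-68) = -1421 - (3 + 50)*73*(-68) = -1421 - 53*73*(-68) = -1421 - 3869*(-68) = -1421 - 1*(-263092) = -1421 + 263092 = 261671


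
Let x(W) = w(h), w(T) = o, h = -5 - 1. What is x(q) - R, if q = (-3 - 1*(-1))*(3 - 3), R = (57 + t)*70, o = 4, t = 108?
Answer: -11546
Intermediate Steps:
h = -6
w(T) = 4
R = 11550 (R = (57 + 108)*70 = 165*70 = 11550)
q = 0 (q = (-3 + 1)*0 = -2*0 = 0)
x(W) = 4
x(q) - R = 4 - 1*11550 = 4 - 11550 = -11546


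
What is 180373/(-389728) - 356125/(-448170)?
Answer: 5795411659/17466439776 ≈ 0.33180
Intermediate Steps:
180373/(-389728) - 356125/(-448170) = 180373*(-1/389728) - 356125*(-1/448170) = -180373/389728 + 71225/89634 = 5795411659/17466439776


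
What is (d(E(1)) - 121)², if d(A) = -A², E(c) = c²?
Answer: 14884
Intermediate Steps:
(d(E(1)) - 121)² = (-(1²)² - 121)² = (-1*1² - 121)² = (-1*1 - 121)² = (-1 - 121)² = (-122)² = 14884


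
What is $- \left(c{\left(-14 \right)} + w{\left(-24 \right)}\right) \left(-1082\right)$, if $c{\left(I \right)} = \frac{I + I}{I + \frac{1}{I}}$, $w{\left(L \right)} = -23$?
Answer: $- \frac{4478398}{197} \approx -22733.0$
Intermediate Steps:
$c{\left(I \right)} = \frac{2 I}{I + \frac{1}{I}}$
$- \left(c{\left(-14 \right)} + w{\left(-24 \right)}\right) \left(-1082\right) = - \left(\frac{2 \left(-14\right)^{2}}{1 + \left(-14\right)^{2}} - 23\right) \left(-1082\right) = - \left(2 \cdot 196 \frac{1}{1 + 196} - 23\right) \left(-1082\right) = - \left(2 \cdot 196 \cdot \frac{1}{197} - 23\right) \left(-1082\right) = - \left(\frac{392}{197} - 23\right) \left(-1082\right) = - \frac{\left(-4139\right) \left(-1082\right)}{197} = \left(-1\right) \frac{4478398}{197} = - \frac{4478398}{197}$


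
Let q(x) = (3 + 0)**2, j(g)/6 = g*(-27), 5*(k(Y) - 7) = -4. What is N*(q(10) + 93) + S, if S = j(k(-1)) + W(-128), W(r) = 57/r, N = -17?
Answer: -1752861/640 ≈ -2738.8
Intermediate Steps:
k(Y) = 31/5 (k(Y) = 7 + (1/5)*(-4) = 7 - 4/5 = 31/5)
j(g) = -162*g (j(g) = 6*(g*(-27)) = 6*(-27*g) = -162*g)
q(x) = 9 (q(x) = 3**2 = 9)
S = -643101/640 (S = -162*31/5 + 57/(-128) = -5022/5 + 57*(-1/128) = -5022/5 - 57/128 = -643101/640 ≈ -1004.8)
N*(q(10) + 93) + S = -17*(9 + 93) - 643101/640 = -17*102 - 643101/640 = -1734 - 643101/640 = -1752861/640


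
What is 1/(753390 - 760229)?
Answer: -1/6839 ≈ -0.00014622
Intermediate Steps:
1/(753390 - 760229) = 1/(-6839) = -1/6839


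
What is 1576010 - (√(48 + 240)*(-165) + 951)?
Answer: 1575059 + 1980*√2 ≈ 1.5779e+6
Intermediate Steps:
1576010 - (√(48 + 240)*(-165) + 951) = 1576010 - (√288*(-165) + 951) = 1576010 - ((12*√2)*(-165) + 951) = 1576010 - (-1980*√2 + 951) = 1576010 - (951 - 1980*√2) = 1576010 + (-951 + 1980*√2) = 1575059 + 1980*√2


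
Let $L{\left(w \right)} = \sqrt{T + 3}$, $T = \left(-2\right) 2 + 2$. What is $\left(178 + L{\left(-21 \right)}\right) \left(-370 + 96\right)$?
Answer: $-49046$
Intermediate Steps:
$T = -2$ ($T = -4 + 2 = -2$)
$L{\left(w \right)} = 1$ ($L{\left(w \right)} = \sqrt{-2 + 3} = \sqrt{1} = 1$)
$\left(178 + L{\left(-21 \right)}\right) \left(-370 + 96\right) = \left(178 + 1\right) \left(-370 + 96\right) = 179 \left(-274\right) = -49046$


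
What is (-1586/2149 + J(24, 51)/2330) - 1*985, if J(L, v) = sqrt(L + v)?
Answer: -2118351/2149 + sqrt(3)/466 ≈ -985.73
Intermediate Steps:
(-1586/2149 + J(24, 51)/2330) - 1*985 = (-1586/2149 + sqrt(24 + 51)/2330) - 1*985 = (-1586*1/2149 + sqrt(75)*(1/2330)) - 985 = (-1586/2149 + (5*sqrt(3))*(1/2330)) - 985 = (-1586/2149 + sqrt(3)/466) - 985 = -2118351/2149 + sqrt(3)/466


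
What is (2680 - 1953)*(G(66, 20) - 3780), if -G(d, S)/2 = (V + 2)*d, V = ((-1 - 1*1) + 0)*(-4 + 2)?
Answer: -3323844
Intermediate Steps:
V = 4 (V = ((-1 - 1) + 0)*(-2) = (-2 + 0)*(-2) = -2*(-2) = 4)
G(d, S) = -12*d (G(d, S) = -2*(4 + 2)*d = -12*d)
(2680 - 1953)*(G(66, 20) - 3780) = (2680 - 1953)*(-12*66 - 3780) = 727*(-792 - 3780) = 727*(-4572) = -3323844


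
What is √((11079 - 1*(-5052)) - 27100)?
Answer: I*√10969 ≈ 104.73*I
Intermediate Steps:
√((11079 - 1*(-5052)) - 27100) = √((11079 + 5052) - 27100) = √(16131 - 27100) = √(-10969) = I*√10969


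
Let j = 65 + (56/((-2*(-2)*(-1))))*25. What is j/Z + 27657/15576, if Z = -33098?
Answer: 8068689/4522232 ≈ 1.7842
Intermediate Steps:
j = -285 (j = 65 + (56/((4*(-1))))*25 = 65 + (56/(-4))*25 = 65 + (56*(-1/4))*25 = 65 - 14*25 = 65 - 350 = -285)
j/Z + 27657/15576 = -285/(-33098) + 27657/15576 = -285*(-1/33098) + 27657*(1/15576) = 15/1742 + 9219/5192 = 8068689/4522232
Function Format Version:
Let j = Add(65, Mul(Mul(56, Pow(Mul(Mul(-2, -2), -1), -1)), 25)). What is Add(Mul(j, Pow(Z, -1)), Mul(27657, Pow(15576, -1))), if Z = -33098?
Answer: Rational(8068689, 4522232) ≈ 1.7842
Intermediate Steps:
j = -285 (j = Add(65, Mul(Mul(56, Pow(Mul(4, -1), -1)), 25)) = Add(65, Mul(Mul(56, Pow(-4, -1)), 25)) = Add(65, Mul(Mul(56, Rational(-1, 4)), 25)) = Add(65, Mul(-14, 25)) = Add(65, -350) = -285)
Add(Mul(j, Pow(Z, -1)), Mul(27657, Pow(15576, -1))) = Add(Mul(-285, Pow(-33098, -1)), Mul(27657, Pow(15576, -1))) = Add(Mul(-285, Rational(-1, 33098)), Mul(27657, Rational(1, 15576))) = Add(Rational(15, 1742), Rational(9219, 5192)) = Rational(8068689, 4522232)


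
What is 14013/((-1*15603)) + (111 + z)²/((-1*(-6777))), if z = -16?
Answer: 15283658/35247177 ≈ 0.43361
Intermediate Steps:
14013/((-1*15603)) + (111 + z)²/((-1*(-6777))) = 14013/((-1*15603)) + (111 - 16)²/((-1*(-6777))) = 14013/(-15603) + 95²/6777 = 14013*(-1/15603) + 9025*(1/6777) = -4671/5201 + 9025/6777 = 15283658/35247177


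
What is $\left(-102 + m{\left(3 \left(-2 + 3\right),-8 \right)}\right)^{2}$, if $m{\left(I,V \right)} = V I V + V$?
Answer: $6724$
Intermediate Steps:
$m{\left(I,V \right)} = V + I V^{2}$ ($m{\left(I,V \right)} = I V V + V = I V^{2} + V = V + I V^{2}$)
$\left(-102 + m{\left(3 \left(-2 + 3\right),-8 \right)}\right)^{2} = \left(-102 - 8 \left(1 + 3 \left(-2 + 3\right) \left(-8\right)\right)\right)^{2} = \left(-102 - 8 \left(1 + 3 \cdot 1 \left(-8\right)\right)\right)^{2} = \left(-102 - 8 \left(1 + 3 \left(-8\right)\right)\right)^{2} = \left(-102 - 8 \left(1 - 24\right)\right)^{2} = \left(-102 - -184\right)^{2} = \left(-102 + 184\right)^{2} = 82^{2} = 6724$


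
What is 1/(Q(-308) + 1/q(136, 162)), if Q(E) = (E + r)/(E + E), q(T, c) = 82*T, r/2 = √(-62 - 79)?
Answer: 122917466672/61835083715 + 2394066752*I*√141/185505251145 ≈ 1.9878 + 0.15325*I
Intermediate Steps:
r = 2*I*√141 (r = 2*√(-62 - 79) = 2*√(-141) = 2*(I*√141) = 2*I*√141 ≈ 23.749*I)
Q(E) = (E + 2*I*√141)/(2*E) (Q(E) = (E + 2*I*√141)/(E + E) = (E + 2*I*√141)/((2*E)) = (E + 2*I*√141)*(1/(2*E)) = (E + 2*I*√141)/(2*E))
1/(Q(-308) + 1/q(136, 162)) = 1/(((½)*(-308) + I*√141)/(-308) + 1/(82*136)) = 1/(-(-154 + I*√141)/308 + 1/11152) = 1/((½ - I*√141/308) + 1/11152) = 1/(5577/11152 - I*√141/308)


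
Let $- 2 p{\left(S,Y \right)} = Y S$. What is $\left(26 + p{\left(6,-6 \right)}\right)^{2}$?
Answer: $1936$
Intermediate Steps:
$p{\left(S,Y \right)} = - \frac{S Y}{2}$ ($p{\left(S,Y \right)} = - \frac{Y S}{2} = - \frac{S Y}{2}$)
$\left(26 + p{\left(6,-6 \right)}\right)^{2} = \left(26 - 3 \left(-6\right)\right)^{2} = \left(26 + 18\right)^{2} = 44^{2} = 1936$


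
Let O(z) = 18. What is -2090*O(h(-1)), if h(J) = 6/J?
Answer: -37620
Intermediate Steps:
-2090*O(h(-1)) = -2090*18 = -37620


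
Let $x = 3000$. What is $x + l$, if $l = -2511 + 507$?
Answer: $996$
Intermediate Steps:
$l = -2004$
$x + l = 3000 - 2004 = 996$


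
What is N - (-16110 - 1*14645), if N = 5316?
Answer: 36071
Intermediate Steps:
N - (-16110 - 1*14645) = 5316 - (-16110 - 1*14645) = 5316 - (-16110 - 14645) = 5316 - 1*(-30755) = 5316 + 30755 = 36071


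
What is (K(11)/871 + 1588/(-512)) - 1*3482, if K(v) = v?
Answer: -388545595/111488 ≈ -3485.1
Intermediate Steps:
(K(11)/871 + 1588/(-512)) - 1*3482 = (11/871 + 1588/(-512)) - 1*3482 = (11*(1/871) + 1588*(-1/512)) - 3482 = (11/871 - 397/128) - 3482 = -344379/111488 - 3482 = -388545595/111488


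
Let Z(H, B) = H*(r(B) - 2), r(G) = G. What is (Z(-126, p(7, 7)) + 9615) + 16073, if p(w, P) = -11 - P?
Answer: 28208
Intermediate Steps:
Z(H, B) = H*(-2 + B) (Z(H, B) = H*(B - 2) = H*(-2 + B))
(Z(-126, p(7, 7)) + 9615) + 16073 = (-126*(-2 + (-11 - 1*7)) + 9615) + 16073 = (-126*(-2 + (-11 - 7)) + 9615) + 16073 = (-126*(-2 - 18) + 9615) + 16073 = (-126*(-20) + 9615) + 16073 = (2520 + 9615) + 16073 = 12135 + 16073 = 28208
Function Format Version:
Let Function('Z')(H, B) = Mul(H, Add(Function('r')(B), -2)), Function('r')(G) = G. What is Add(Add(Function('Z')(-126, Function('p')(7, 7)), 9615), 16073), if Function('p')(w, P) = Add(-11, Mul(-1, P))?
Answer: 28208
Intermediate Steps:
Function('Z')(H, B) = Mul(H, Add(-2, B)) (Function('Z')(H, B) = Mul(H, Add(B, -2)) = Mul(H, Add(-2, B)))
Add(Add(Function('Z')(-126, Function('p')(7, 7)), 9615), 16073) = Add(Add(Mul(-126, Add(-2, Add(-11, Mul(-1, 7)))), 9615), 16073) = Add(Add(Mul(-126, Add(-2, Add(-11, -7))), 9615), 16073) = Add(Add(Mul(-126, Add(-2, -18)), 9615), 16073) = Add(Add(Mul(-126, -20), 9615), 16073) = Add(Add(2520, 9615), 16073) = Add(12135, 16073) = 28208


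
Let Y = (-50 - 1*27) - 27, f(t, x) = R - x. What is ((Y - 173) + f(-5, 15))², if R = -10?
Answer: 91204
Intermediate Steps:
f(t, x) = -10 - x
Y = -104 (Y = (-50 - 27) - 27 = -77 - 27 = -104)
((Y - 173) + f(-5, 15))² = ((-104 - 173) + (-10 - 1*15))² = (-277 + (-10 - 15))² = (-277 - 25)² = (-302)² = 91204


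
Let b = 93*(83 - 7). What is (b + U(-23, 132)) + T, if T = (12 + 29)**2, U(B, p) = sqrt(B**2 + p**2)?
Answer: 8749 + sqrt(17953) ≈ 8883.0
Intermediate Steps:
b = 7068 (b = 93*76 = 7068)
T = 1681 (T = 41**2 = 1681)
(b + U(-23, 132)) + T = (7068 + sqrt((-23)**2 + 132**2)) + 1681 = (7068 + sqrt(529 + 17424)) + 1681 = (7068 + sqrt(17953)) + 1681 = 8749 + sqrt(17953)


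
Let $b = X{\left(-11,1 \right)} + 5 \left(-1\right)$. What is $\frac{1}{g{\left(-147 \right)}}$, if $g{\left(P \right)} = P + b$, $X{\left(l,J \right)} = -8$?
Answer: $- \frac{1}{160} \approx -0.00625$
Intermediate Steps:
$b = -13$ ($b = -8 + 5 \left(-1\right) = -8 - 5 = -13$)
$g{\left(P \right)} = -13 + P$ ($g{\left(P \right)} = P - 13 = -13 + P$)
$\frac{1}{g{\left(-147 \right)}} = \frac{1}{-13 - 147} = \frac{1}{-160} = - \frac{1}{160}$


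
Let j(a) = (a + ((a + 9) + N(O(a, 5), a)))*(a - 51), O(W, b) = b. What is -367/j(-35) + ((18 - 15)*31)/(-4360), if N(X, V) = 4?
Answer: -1028003/10686360 ≈ -0.096198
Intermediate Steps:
j(a) = (-51 + a)*(13 + 2*a) (j(a) = (a + ((a + 9) + 4))*(a - 51) = (a + ((9 + a) + 4))*(-51 + a) = (a + (13 + a))*(-51 + a) = (13 + 2*a)*(-51 + a) = (-51 + a)*(13 + 2*a))
-367/j(-35) + ((18 - 15)*31)/(-4360) = -367/(-663 - 89*(-35) + 2*(-35)**2) + ((18 - 15)*31)/(-4360) = -367/(-663 + 3115 + 2*1225) + (3*31)*(-1/4360) = -367/(-663 + 3115 + 2450) + 93*(-1/4360) = -367/4902 - 93/4360 = -1028003/10686360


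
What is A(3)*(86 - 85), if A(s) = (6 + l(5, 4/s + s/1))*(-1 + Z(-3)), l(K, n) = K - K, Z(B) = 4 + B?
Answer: 0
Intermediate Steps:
l(K, n) = 0
A(s) = 0 (A(s) = (6 + 0)*(-1 + (4 - 3)) = 6*(-1 + 1) = 6*0 = 0)
A(3)*(86 - 85) = 0*(86 - 85) = 0*1 = 0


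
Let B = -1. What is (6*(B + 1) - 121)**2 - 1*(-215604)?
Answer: 230245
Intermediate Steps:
(6*(B + 1) - 121)**2 - 1*(-215604) = (6*(-1 + 1) - 121)**2 - 1*(-215604) = (6*0 - 121)**2 + 215604 = (0 - 121)**2 + 215604 = (-121)**2 + 215604 = 14641 + 215604 = 230245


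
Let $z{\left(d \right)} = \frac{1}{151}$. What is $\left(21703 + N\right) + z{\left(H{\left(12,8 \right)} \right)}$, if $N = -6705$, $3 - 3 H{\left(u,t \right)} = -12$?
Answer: $\frac{2264699}{151} \approx 14998.0$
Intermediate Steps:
$H{\left(u,t \right)} = 5$ ($H{\left(u,t \right)} = 1 - -4 = 1 + 4 = 5$)
$z{\left(d \right)} = \frac{1}{151}$
$\left(21703 + N\right) + z{\left(H{\left(12,8 \right)} \right)} = \left(21703 - 6705\right) + \frac{1}{151} = 14998 + \frac{1}{151} = \frac{2264699}{151}$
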